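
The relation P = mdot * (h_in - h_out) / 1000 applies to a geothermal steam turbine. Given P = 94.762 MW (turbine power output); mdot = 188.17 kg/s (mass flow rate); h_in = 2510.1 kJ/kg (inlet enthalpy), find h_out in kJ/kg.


h_out = h_in - P * 1000 / mdot
h_out = 2510.1 - 94.762 * 1000 / 188.17
h_out = 2006.5 kJ/kg


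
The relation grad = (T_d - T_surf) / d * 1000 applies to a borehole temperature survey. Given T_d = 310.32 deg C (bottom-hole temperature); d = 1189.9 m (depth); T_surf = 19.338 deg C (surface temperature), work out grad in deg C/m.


grad = (T_d - T_surf) / d * 1000
grad = (310.32 - 19.338) / 1189.9 * 1000
grad = 244.5432 deg C/km
Convert: 244.5432 deg C/km * 0.001 = 0.24454 deg C/m
grad = 0.24454 deg C/m


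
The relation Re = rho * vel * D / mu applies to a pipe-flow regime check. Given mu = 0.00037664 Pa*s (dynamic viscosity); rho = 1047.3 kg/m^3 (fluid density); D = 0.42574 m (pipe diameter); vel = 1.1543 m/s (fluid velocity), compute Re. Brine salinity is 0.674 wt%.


Re = rho * vel * D / mu
Re = 1047.3 * 1.1543 * 0.42574 / 0.00037664
Re = 1.3665e+06


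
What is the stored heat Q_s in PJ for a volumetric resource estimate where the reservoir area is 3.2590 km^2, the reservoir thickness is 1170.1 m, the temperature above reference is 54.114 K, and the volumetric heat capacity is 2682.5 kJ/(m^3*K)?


Step 1: Vr = A*1e6*hr = 3.259*1e6*1170.1 = 3.813356e+09 m^3
Step 2: Q_s = Vr*rhoc*dT/1e12 = 3.813356e+09*2682.5*54.114/1e12 = 553.55 PJ
Q_s = 553.55 PJ


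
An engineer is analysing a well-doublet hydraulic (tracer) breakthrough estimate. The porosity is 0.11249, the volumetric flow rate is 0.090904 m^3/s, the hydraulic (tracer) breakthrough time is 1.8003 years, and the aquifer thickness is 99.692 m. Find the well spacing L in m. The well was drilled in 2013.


L = sqrt(t_bt*365.25*86400*3*Qv / (pi*hr*phi))
L = sqrt(1.8003*365.25*86400*3*0.090904 / (pi*99.692*0.11249))
L = 663.15 m


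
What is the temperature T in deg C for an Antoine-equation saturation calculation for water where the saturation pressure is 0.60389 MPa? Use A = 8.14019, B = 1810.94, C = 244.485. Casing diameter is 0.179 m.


T = B / (A - log10(P_sat * 760 / 0.101325)) - C
T = 1810.94 / (8.14019 - log10(0.60389 * 760 / 0.101325)) - 244.485
T = 159.37 deg C


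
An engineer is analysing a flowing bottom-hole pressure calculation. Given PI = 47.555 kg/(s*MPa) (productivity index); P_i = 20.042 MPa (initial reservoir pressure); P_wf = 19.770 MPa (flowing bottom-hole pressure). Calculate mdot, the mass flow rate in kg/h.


mdot = (P_i - P_wf) * PI
mdot = (20.042 - 19.770) * 47.555
mdot = 12.93496 kg/s
Convert: 12.93496 kg/s * 3600.0 = 46566 kg/h
mdot = 46566 kg/h


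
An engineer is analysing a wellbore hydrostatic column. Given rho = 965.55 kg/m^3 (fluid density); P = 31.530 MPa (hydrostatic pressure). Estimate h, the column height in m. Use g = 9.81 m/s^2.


h = P * 1e6 / (g * rho)
h = 31.530 * 1e6 / (9.81 * 965.55)
h = 3328.7 m


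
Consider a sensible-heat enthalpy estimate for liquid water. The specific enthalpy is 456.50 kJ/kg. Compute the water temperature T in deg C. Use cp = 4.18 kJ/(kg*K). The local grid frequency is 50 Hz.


T = h / cp
T = 456.50 / 4.18
T = 109.21 deg C


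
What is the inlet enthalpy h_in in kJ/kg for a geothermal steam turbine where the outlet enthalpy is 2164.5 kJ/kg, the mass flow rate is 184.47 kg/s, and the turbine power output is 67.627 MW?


h_in = h_out + P * 1000 / mdot
h_in = 2164.5 + 67.627 * 1000 / 184.47
h_in = 2531.1 kJ/kg


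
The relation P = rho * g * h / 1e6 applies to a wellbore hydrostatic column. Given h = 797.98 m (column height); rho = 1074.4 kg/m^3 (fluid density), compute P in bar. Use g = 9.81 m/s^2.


P = rho * g * h / 1e6
P = 1074.4 * 9.81 * 797.98 / 1e6
P = 8.410601 MPa
Convert: 8.410601 MPa * 10.0 = 84.106 bar
P = 84.106 bar


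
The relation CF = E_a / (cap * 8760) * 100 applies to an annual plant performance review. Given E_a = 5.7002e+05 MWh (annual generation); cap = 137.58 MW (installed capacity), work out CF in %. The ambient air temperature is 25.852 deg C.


CF = E_a / (cap * 8760) * 100
CF = 5.7002e+05 / (137.58 * 8760) * 100
CF = 47.297 %


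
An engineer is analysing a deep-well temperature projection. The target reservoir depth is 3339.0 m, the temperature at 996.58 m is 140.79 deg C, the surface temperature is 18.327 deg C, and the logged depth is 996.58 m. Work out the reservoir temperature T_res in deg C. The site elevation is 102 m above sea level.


Step 1: grad = (T_d1 - T_surf)/d1 * 1000 = (140.79 - 18.327)/996.58 * 1000 = 122.8833 deg C/km
Step 2: T_res = T_surf + grad*d2/1000 = 18.327 + 122.8833*3339.0/1000 = 428.63 deg C
T_res = 428.63 deg C


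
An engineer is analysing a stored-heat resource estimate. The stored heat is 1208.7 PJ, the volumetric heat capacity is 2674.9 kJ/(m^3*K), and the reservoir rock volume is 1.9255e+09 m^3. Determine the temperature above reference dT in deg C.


dT = Q_s * 1e12 / (Vr * rhoc)
dT = 1208.7 * 1e12 / (1.9255e+09 * 2674.9)
dT = 234.6753 K
Convert (temperature difference, 1 K = 1 deg C): 234.6753 K = 234.6753 deg C
dT = 234.68 deg C


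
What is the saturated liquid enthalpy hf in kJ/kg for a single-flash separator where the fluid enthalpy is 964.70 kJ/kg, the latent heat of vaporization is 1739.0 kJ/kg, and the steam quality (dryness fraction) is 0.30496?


hf = h - x * hfg
hf = 964.70 - 0.30496 * 1739.0
hf = 434.37 kJ/kg


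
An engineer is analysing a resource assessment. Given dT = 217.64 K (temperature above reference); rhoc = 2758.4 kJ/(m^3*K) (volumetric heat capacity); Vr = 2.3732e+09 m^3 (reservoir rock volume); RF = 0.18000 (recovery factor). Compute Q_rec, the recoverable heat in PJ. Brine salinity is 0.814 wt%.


Step 1: Q_s = Vr*rhoc*dT/1e12 = 2.3732e+09*2758.4*217.64/1e12 = 1424.723 PJ
Step 2: Q_rec = Q_s * RF = 1424.723 * 0.18 = 256.45 PJ
Q_rec = 256.45 PJ


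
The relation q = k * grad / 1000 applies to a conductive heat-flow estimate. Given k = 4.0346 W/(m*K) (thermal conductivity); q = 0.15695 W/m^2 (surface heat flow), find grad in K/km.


grad = q * 1000 / k
grad = 0.15695 * 1000 / 4.0346
grad = 38.90101 deg C/km
Convert: 38.90101 deg C/km * 1.0 = 38.901 K/km
grad = 38.901 K/km


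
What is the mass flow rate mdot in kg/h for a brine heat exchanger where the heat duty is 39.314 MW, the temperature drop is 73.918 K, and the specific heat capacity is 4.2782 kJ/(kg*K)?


mdot = Q * 1000 / (cp * dT)
mdot = 39.314 * 1000 / (4.2782 * 73.918)
mdot = 124.3186 kg/s
Convert: 124.3186 kg/s * 3600.0 = 4.4755e+05 kg/h
mdot = 4.4755e+05 kg/h


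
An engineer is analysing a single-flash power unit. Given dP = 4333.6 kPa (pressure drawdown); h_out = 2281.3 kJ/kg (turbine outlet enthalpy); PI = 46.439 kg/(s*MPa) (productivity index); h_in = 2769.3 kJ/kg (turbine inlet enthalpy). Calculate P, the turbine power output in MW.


Step 1: mdot = PI * dP / 1000 = 46.439 * 4333.6 / 1000 = 201.2481 kg/s
Step 2: P = mdot*(h_in - h_out)/1000 = 201.2481*(2769.3 - 2281.3)/1000 = 98.209 MW
P = 98.209 MW


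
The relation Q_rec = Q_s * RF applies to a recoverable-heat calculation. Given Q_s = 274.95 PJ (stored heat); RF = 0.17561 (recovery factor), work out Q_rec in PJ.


Q_rec = Q_s * RF
Q_rec = 274.95 * 0.17561
Q_rec = 48.284 PJ


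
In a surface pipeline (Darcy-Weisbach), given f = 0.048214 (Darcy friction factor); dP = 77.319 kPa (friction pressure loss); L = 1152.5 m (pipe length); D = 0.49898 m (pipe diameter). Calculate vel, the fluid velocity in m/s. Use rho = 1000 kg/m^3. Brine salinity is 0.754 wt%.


vel = sqrt(dP*1000*2*D / (f*L*rho))
vel = sqrt(77.319*1000*2*0.49898 / (0.048214*1152.5*1000))
vel = 1.1784 m/s


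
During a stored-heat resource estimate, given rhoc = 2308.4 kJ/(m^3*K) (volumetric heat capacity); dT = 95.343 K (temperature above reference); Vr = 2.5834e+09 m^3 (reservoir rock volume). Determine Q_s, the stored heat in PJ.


Q_s = Vr * rhoc * dT / 1e12
Q_s = 2.5834e+09 * 2308.4 * 95.343 / 1e12
Q_s = 568.58 PJ


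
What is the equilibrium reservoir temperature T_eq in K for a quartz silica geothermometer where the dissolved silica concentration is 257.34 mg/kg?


T_eq = 1309 / (5.19 - log10(SiO2)) - 273.15
T_eq = 1309 / (5.19 - log10(257.34)) - 273.15
T_eq = 197.7992 deg C
Convert to K: 197.7992 + 273.15 = 470.95 K
T_eq = 470.95 K


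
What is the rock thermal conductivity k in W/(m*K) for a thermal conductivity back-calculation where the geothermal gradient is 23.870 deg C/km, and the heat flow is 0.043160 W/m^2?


k = q / (grad / 1000)
k = 0.043160 / (23.870 / 1000)
k = 1.8081 W/(m*K)


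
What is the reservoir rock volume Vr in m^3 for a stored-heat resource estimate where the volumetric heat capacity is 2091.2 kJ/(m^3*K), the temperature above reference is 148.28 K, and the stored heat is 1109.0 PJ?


Vr = Q_s * 1e12 / (rhoc * dT)
Vr = 1109.0 * 1e12 / (2091.2 * 148.28)
Vr = 3.5765e+09 m^3


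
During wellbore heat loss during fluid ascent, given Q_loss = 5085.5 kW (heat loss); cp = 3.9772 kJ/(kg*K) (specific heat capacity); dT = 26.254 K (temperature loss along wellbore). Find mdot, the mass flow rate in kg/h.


mdot = Q_loss / (cp * dT)
mdot = 5085.5 / (3.9772 * 26.254)
mdot = 48.70356 kg/s
Convert: 48.70356 kg/s * 3600.0 = 1.7533e+05 kg/h
mdot = 1.7533e+05 kg/h


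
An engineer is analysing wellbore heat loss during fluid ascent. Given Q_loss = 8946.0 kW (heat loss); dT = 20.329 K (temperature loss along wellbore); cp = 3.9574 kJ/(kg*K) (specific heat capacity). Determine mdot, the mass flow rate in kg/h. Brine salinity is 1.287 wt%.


mdot = Q_loss / (cp * dT)
mdot = 8946.0 / (3.9574 * 20.329)
mdot = 111.1995 kg/s
Convert: 111.1995 kg/s * 3600.0 = 4.0032e+05 kg/h
mdot = 4.0032e+05 kg/h


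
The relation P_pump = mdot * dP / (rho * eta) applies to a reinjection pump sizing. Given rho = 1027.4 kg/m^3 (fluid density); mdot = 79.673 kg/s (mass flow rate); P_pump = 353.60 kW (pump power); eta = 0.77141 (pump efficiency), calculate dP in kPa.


dP = P_pump * rho * eta / mdot
dP = 353.60 * 1027.4 * 0.77141 / 79.673
dP = 3517.4 kPa


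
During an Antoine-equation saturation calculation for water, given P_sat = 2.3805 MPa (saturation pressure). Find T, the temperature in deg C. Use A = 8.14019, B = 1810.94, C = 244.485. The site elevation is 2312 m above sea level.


T = B / (A - log10(P_sat * 760 / 0.101325)) - C
T = 1810.94 / (8.14019 - log10(2.3805 * 760 / 0.101325)) - 244.485
T = 221.24 deg C


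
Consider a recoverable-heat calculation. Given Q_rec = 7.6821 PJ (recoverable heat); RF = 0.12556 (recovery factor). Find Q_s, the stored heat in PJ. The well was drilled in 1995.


Q_s = Q_rec / RF
Q_s = 7.6821 / 0.12556
Q_s = 61.183 PJ


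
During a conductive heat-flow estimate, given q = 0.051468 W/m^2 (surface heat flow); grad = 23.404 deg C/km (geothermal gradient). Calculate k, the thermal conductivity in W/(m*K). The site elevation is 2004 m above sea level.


k = q * 1000 / grad
k = 0.051468 * 1000 / 23.404
k = 2.1991 W/(m*K)


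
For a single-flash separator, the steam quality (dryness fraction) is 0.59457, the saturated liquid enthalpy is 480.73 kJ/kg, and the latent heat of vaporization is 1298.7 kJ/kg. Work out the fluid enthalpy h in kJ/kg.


h = hf + x * hfg
h = 480.73 + 0.59457 * 1298.7
h = 1252.9 kJ/kg


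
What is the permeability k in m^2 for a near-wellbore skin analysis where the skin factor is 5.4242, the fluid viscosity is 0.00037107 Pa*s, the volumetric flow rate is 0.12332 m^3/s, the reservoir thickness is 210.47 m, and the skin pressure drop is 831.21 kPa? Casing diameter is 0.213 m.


k = S*q*mu / (2*pi*dP_s*1000*hr)
k = 5.4242*0.12332*0.00037107 / (2*pi*831.21*1000*210.47)
k = 2.2581e-13 m^2


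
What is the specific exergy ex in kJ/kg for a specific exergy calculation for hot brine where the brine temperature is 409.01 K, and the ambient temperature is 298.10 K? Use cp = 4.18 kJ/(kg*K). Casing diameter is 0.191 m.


ex = cp * ((T_b - T_0) - T_0 * ln(T_b/T_0))
ex = 4.18 * ((409.01 - 298.10) - 298.10 * ln(409.01/298.10))
ex = 69.462 kJ/kg


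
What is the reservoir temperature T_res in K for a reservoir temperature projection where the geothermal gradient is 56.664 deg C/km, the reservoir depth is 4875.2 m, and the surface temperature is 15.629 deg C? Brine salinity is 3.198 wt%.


T_res = T_surf + grad * d / 1000
T_res = 15.629 + 56.664 * 4875.2 / 1000
T_res = 291.8773 deg C
Convert to K: 291.8773 + 273.15 = 565.03 K
T_res = 565.03 K


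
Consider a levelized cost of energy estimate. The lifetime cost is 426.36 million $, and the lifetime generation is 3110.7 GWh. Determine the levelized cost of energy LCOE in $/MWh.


LCOE = C_tot / E_tot * 100
LCOE = 426.36 / 3110.7 * 100
LCOE = 13.70624 cents/kWh
Convert: 13.70624 cents/kWh * 10.0 = 137.06 $/MWh
LCOE = 137.06 $/MWh


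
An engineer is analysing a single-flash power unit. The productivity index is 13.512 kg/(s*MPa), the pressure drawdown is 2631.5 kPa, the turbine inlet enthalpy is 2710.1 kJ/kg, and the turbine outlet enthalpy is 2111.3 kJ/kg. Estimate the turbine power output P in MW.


Step 1: mdot = PI * dP / 1000 = 13.512 * 2631.5 / 1000 = 35.55683 kg/s
Step 2: P = mdot*(h_in - h_out)/1000 = 35.55683*(2710.1 - 2111.3)/1000 = 21.291 MW
P = 21.291 MW


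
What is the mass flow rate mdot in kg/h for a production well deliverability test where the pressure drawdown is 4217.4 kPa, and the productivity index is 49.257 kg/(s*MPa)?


mdot = PI * dP / 1000
mdot = 49.257 * 4217.4 / 1000
mdot = 207.7365 kg/s
Convert: 207.7365 kg/s * 3600.0 = 7.4785e+05 kg/h
mdot = 7.4785e+05 kg/h


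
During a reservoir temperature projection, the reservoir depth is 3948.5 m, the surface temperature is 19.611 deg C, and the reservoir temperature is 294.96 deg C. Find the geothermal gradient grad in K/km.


grad = (T_res - T_surf) / d * 1000
grad = (294.96 - 19.611) / 3948.5 * 1000
grad = 69.73509 deg C/km
Convert: 69.73509 deg C/km * 1.0 = 69.735 K/km
grad = 69.735 K/km


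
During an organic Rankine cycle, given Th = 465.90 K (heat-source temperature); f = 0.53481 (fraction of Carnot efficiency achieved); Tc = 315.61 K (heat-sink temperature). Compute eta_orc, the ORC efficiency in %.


eta_orc = (1 - Tc/Th) * f * 100
eta_orc = (1 - 315.61/465.90) * 0.53481 * 100
eta_orc = 17.252 %


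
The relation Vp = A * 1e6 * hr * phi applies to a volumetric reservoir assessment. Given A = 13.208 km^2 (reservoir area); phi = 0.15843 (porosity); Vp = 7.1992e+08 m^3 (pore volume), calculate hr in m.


hr = Vp / (A * 1e6 * phi)
hr = 7.1992e+08 / (13.208 * 1e6 * 0.15843)
hr = 344.04 m


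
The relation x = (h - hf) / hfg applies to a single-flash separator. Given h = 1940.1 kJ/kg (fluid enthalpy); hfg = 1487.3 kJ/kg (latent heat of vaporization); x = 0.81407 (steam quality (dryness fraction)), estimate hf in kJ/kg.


hf = h - x * hfg
hf = 1940.1 - 0.81407 * 1487.3
hf = 729.33 kJ/kg


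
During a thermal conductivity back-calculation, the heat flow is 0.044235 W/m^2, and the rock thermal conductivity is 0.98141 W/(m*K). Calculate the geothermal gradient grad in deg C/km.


grad = q / k * 1000
grad = 0.044235 / 0.98141 * 1000
grad = 45.073 deg C/km


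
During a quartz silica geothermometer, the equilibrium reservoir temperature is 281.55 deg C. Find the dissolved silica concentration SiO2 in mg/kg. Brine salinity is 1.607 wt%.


SiO2 = 10^(5.19 - 1309/(T_eq + 273.15))
SiO2 = 10^(5.19 - 1309/(281.55 + 273.15))
SiO2 = 676.34 mg/kg


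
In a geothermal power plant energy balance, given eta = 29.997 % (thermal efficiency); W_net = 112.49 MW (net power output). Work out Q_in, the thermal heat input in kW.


Q_in = W_net / (eta / 100)
Q_in = 112.49 / (29.997 / 100)
Q_in = 375.0042 MW
Convert: 375.0042 MW * 1000.0 = 3.7500e+05 kW
Q_in = 3.7500e+05 kW


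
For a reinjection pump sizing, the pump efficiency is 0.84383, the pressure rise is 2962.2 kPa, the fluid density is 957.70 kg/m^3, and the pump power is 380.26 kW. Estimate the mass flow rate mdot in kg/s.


mdot = P_pump * rho * eta / dP
mdot = 380.26 * 957.70 * 0.84383 / 2962.2
mdot = 103.74 kg/s


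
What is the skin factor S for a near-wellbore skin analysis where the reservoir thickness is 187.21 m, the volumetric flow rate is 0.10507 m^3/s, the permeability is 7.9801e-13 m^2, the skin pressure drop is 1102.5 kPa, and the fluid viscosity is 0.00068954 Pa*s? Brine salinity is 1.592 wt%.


S = dP_s * 1000 * 2*pi*k*hr / (q*mu)
S = 1102.5 * 1000 * 2*pi*7.9801e-13*187.21 / (0.10507*0.00068954)
S = 14.284


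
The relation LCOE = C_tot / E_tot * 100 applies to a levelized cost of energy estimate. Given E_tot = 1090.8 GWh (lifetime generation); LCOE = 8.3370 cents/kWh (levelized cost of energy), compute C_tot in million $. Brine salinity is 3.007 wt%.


C_tot = LCOE / 100 * E_tot
C_tot = 8.3370 / 100 * 1090.8
C_tot = 90.940 million $


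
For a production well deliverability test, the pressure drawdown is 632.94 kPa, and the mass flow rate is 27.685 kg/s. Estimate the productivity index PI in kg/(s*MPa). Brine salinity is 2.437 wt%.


PI = mdot * 1000 / dP
PI = 27.685 * 1000 / 632.94
PI = 43.740 kg/(s*MPa)


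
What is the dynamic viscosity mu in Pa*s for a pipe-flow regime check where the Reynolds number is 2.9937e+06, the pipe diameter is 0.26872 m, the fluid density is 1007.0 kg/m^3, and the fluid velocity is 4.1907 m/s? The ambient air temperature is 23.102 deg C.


mu = rho * vel * D / Re
mu = 1007.0 * 4.1907 * 0.26872 / 2.9937e+06
mu = 0.00037880 Pa*s


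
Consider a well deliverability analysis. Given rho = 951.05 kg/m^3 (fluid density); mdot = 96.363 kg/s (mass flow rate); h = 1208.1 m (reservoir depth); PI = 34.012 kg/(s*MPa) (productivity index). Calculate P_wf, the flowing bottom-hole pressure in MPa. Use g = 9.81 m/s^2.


Step 1: P_i = rho*g*h/1e6 = 951.05*9.81*1208.1/1e6 = 11.27133 MPa
Step 2: P_wf = P_i - mdot/PI = 11.27133 - 96.363/34.012 = 8.4381 MPa
P_wf = 8.4381 MPa


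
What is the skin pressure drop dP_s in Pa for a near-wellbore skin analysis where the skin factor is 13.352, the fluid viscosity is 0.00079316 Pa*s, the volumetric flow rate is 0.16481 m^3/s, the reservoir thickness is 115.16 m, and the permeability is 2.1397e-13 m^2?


dP_s = S * q * mu / (2*pi*k*hr) / 1000
dP_s = 13.352 * 0.16481 * 0.00079316 / (2*pi*2.1397e-13*115.16) / 1000
dP_s = 11273.44 kPa
Convert: 11273.44 kPa * 1000.0 = 1.1273e+07 Pa
dP_s = 1.1273e+07 Pa


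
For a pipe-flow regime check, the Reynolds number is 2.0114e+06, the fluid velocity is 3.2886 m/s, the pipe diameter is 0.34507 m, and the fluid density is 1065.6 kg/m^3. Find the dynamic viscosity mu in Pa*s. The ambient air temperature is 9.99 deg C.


mu = rho * vel * D / Re
mu = 1065.6 * 3.2886 * 0.34507 / 2.0114e+06
mu = 0.00060119 Pa*s


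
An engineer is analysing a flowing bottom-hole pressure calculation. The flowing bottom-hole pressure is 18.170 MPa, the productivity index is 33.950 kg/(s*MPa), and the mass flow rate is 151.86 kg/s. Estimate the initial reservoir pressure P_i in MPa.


P_i = P_wf + mdot / PI
P_i = 18.170 + 151.86 / 33.950
P_i = 22.643 MPa


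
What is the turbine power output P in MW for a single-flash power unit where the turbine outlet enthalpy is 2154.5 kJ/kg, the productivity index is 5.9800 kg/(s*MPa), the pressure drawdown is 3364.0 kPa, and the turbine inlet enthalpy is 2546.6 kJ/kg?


Step 1: mdot = PI * dP / 1000 = 5.98 * 3364.0 / 1000 = 20.11672 kg/s
Step 2: P = mdot*(h_in - h_out)/1000 = 20.11672*(2546.6 - 2154.5)/1000 = 7.8878 MW
P = 7.8878 MW


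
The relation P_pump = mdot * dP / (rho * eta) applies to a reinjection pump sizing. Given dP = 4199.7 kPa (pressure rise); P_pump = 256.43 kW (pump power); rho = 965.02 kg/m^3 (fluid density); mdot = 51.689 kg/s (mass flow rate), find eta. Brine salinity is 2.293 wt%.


eta = mdot * dP / (rho * P_pump)
eta = 51.689 * 4199.7 / (965.02 * 256.43)
eta = 0.87723


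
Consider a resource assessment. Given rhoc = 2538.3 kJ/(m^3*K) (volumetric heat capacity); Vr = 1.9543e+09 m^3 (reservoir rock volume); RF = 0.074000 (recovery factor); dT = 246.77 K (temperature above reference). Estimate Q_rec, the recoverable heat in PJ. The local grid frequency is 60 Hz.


Step 1: Q_s = Vr*rhoc*dT/1e12 = 1.9543e+09*2538.3*246.77/1e12 = 1224.127 PJ
Step 2: Q_rec = Q_s * RF = 1224.127 * 0.074 = 90.585 PJ
Q_rec = 90.585 PJ


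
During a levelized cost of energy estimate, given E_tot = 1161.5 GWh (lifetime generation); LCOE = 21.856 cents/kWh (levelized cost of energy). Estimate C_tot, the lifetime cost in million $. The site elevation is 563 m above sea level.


C_tot = LCOE / 100 * E_tot
C_tot = 21.856 / 100 * 1161.5
C_tot = 253.86 million $


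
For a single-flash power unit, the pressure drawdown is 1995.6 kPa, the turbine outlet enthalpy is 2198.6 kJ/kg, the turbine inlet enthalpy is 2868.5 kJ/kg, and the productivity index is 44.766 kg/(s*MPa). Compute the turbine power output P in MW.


Step 1: mdot = PI * dP / 1000 = 44.766 * 1995.6 / 1000 = 89.33503 kg/s
Step 2: P = mdot*(h_in - h_out)/1000 = 89.33503*(2868.5 - 2198.6)/1000 = 59.846 MW
P = 59.846 MW


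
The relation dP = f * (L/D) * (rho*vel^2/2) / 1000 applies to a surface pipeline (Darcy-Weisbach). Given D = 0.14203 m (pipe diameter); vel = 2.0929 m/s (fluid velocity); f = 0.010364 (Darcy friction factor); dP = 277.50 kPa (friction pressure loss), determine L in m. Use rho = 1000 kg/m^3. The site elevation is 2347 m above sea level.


L = dP*1000*D / (f*rho*vel^2/2)
L = 277.50*1000*0.14203 / (0.010364*1000*2.0929^2/2)
L = 1736.4 m


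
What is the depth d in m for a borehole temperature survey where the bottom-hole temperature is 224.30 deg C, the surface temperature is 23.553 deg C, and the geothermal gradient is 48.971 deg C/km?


d = (T_d - T_surf) / grad * 1000
d = (224.30 - 23.553) / 48.971 * 1000
d = 4099.3 m


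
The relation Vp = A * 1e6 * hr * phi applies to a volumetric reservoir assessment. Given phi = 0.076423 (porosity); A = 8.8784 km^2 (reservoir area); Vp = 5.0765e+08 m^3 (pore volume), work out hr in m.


hr = Vp / (A * 1e6 * phi)
hr = 5.0765e+08 / (8.8784 * 1e6 * 0.076423)
hr = 748.18 m


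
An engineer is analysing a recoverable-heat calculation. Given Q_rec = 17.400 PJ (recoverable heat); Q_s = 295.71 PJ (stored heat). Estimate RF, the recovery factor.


RF = Q_rec / Q_s
RF = 17.400 / 295.71
RF = 0.058841


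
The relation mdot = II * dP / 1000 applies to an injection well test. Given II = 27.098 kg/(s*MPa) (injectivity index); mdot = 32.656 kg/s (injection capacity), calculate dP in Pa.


dP = mdot * 1000 / II
dP = 32.656 * 1000 / 27.098
dP = 1205.107 kPa
Convert: 1205.107 kPa * 1000.0 = 1.2051e+06 Pa
dP = 1.2051e+06 Pa


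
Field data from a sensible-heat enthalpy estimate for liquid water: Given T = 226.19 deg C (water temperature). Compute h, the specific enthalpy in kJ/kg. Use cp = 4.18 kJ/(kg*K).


h = cp * T
h = 4.18 * 226.19
h = 945.47 kJ/kg


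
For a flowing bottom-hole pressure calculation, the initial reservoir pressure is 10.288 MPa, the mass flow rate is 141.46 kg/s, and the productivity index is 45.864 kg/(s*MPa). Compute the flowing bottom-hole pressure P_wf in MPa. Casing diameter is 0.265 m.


P_wf = P_i - mdot / PI
P_wf = 10.288 - 141.46 / 45.864
P_wf = 7.2037 MPa


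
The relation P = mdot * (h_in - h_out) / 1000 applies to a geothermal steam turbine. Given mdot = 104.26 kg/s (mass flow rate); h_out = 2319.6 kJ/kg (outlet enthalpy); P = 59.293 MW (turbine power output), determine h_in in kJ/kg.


h_in = h_out + P * 1000 / mdot
h_in = 2319.6 + 59.293 * 1000 / 104.26
h_in = 2888.3 kJ/kg


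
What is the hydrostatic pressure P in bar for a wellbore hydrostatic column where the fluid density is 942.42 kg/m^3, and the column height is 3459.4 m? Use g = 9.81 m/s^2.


P = rho * g * h / 1e6
P = 942.42 * 9.81 * 3459.4 / 1e6
P = 31.98264 MPa
Convert: 31.98264 MPa * 10.0 = 319.83 bar
P = 319.83 bar


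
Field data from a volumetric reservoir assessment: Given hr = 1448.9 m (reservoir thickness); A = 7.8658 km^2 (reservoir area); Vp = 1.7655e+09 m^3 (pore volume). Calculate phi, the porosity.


phi = Vp / (A * 1e6 * hr)
phi = 1.7655e+09 / (7.8658 * 1e6 * 1448.9)
phi = 0.15491


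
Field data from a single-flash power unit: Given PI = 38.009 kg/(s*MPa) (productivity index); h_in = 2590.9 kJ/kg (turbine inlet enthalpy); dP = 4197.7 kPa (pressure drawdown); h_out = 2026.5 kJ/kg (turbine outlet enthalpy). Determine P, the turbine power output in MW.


Step 1: mdot = PI * dP / 1000 = 38.009 * 4197.7 / 1000 = 159.5504 kg/s
Step 2: P = mdot*(h_in - h_out)/1000 = 159.5504*(2590.9 - 2026.5)/1000 = 90.050 MW
P = 90.050 MW


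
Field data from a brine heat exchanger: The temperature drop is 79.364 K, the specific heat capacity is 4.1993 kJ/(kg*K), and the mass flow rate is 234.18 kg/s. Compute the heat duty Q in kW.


Q = mdot * cp * dT / 1000
Q = 234.18 * 4.1993 * 79.364 / 1000
Q = 78.04593 MW
Convert: 78.04593 MW * 1000.0 = 78046 kW
Q = 78046 kW


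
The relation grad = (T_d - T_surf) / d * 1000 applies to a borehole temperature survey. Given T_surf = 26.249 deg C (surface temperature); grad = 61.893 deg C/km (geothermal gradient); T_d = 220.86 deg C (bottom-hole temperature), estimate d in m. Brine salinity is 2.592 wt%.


d = (T_d - T_surf) / grad * 1000
d = (220.86 - 26.249) / 61.893 * 1000
d = 3144.3 m


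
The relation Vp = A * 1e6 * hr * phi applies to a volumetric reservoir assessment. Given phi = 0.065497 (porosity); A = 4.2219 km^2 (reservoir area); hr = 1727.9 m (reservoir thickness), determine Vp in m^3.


Vp = A * 1e6 * hr * phi
Vp = 4.2219 * 1e6 * 1727.9 * 0.065497
Vp = 4.7780e+08 m^3


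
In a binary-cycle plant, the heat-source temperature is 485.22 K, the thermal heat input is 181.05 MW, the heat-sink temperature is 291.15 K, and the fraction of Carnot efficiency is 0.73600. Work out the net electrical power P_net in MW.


Step 1: eta = (1 - Tc/Th)*f = (1 - 291.15/485.22)*0.736 = 0.2943727
Step 2: P_net = eta * Q_in = 0.2943727 * 181.05 = 53.296 MW
P_net = 53.296 MW


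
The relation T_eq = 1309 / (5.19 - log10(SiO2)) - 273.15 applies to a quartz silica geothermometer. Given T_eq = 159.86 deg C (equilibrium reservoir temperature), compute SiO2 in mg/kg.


SiO2 = 10^(5.19 - 1309/(T_eq + 273.15))
SiO2 = 10^(5.19 - 1309/(159.86 + 273.15))
SiO2 = 146.88 mg/kg


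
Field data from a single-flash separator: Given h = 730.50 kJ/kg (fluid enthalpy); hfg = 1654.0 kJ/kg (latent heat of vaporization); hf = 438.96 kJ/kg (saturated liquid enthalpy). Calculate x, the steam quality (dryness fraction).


x = (h - hf) / hfg
x = (730.50 - 438.96) / 1654.0
x = 0.17626


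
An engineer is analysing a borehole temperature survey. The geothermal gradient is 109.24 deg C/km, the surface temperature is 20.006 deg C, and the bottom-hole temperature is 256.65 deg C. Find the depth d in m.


d = (T_d - T_surf) / grad * 1000
d = (256.65 - 20.006) / 109.24 * 1000
d = 2166.3 m


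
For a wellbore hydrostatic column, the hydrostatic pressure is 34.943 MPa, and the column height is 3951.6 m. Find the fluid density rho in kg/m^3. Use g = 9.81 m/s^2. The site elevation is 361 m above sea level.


rho = P * 1e6 / (g * h)
rho = 34.943 * 1e6 / (9.81 * 3951.6)
rho = 901.40 kg/m^3


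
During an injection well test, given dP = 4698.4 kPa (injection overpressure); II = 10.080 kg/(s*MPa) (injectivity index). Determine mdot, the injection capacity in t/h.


mdot = II * dP / 1000
mdot = 10.080 * 4698.4 / 1000
mdot = 47.35987 kg/s
Convert: 47.35987 kg/s * 3.6 = 170.50 t/h
mdot = 170.50 t/h


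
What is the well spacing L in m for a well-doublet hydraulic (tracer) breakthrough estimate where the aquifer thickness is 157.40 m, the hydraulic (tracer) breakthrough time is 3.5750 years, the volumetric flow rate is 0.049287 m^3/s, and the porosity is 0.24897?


L = sqrt(t_bt*365.25*86400*3*Qv / (pi*hr*phi))
L = sqrt(3.5750*365.25*86400*3*0.049287 / (pi*157.40*0.24897))
L = 368.10 m


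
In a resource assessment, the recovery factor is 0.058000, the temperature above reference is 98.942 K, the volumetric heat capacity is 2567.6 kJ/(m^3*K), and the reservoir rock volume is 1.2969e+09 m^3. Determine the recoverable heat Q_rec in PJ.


Step 1: Q_s = Vr*rhoc*dT/1e12 = 1.2969e+09*2567.6*98.942/1e12 = 329.4690 PJ
Step 2: Q_rec = Q_s * RF = 329.4690 * 0.058 = 19.109 PJ
Q_rec = 19.109 PJ


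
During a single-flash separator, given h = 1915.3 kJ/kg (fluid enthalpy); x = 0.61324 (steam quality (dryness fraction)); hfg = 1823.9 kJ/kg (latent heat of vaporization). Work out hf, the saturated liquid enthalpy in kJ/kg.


hf = h - x * hfg
hf = 1915.3 - 0.61324 * 1823.9
hf = 796.81 kJ/kg


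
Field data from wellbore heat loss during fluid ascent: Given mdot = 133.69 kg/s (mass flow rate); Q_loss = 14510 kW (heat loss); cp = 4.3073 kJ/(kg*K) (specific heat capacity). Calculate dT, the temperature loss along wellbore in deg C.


dT = Q_loss / (mdot * cp)
dT = 14510 / (133.69 * 4.3073)
dT = 25.19784 K
Convert (temperature difference, 1 K = 1 deg C): 25.19784 K = 25.19784 deg C
dT = 25.198 deg C


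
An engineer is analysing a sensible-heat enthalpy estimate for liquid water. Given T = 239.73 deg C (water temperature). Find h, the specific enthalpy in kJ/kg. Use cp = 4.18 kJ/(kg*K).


h = cp * T
h = 4.18 * 239.73
h = 1002.1 kJ/kg


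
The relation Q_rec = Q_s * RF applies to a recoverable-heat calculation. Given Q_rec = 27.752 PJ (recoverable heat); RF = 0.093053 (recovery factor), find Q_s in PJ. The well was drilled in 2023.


Q_s = Q_rec / RF
Q_s = 27.752 / 0.093053
Q_s = 298.24 PJ


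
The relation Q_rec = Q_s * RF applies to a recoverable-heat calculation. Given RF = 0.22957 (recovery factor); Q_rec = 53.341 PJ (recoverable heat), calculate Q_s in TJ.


Q_s = Q_rec / RF
Q_s = 53.341 / 0.22957
Q_s = 232.3518 PJ
Convert: 232.3518 PJ * 1000.0 = 2.3235e+05 TJ
Q_s = 2.3235e+05 TJ


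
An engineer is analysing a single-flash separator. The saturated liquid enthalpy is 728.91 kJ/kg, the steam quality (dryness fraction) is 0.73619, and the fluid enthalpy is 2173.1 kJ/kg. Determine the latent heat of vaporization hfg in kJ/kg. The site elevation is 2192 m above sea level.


hfg = (h - hf) / x
hfg = (2173.1 - 728.91) / 0.73619
hfg = 1961.7 kJ/kg


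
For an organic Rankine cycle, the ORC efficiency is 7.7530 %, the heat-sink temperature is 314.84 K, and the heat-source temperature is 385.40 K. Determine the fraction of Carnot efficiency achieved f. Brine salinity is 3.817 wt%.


f = (eta_orc/100) / (1 - Tc/Th)
f = (7.7530/100) / (1 - 314.84/385.40)
f = 0.42347


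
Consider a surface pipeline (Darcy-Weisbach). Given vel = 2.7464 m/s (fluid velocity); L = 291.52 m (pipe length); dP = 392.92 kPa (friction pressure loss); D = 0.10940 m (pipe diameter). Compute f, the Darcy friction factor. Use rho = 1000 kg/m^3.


f = dP*1000 / ((L/D)*(rho*vel^2/2))
f = 392.92*1000 / ((291.52/0.10940)*(1000*2.7464^2/2))
f = 0.039098


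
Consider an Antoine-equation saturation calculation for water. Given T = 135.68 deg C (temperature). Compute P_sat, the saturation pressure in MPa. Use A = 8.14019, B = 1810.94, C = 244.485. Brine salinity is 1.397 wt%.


P_sat = 10^(A - B/(C + T)) / 760 * 0.101325
P_sat = 10^(8.14019 - 1810.94/(244.485 + 135.68)) / 760 * 0.101325
P_sat = 0.31734 MPa


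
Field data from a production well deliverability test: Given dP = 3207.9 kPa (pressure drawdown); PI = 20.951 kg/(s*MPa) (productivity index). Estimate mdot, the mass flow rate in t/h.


mdot = PI * dP / 1000
mdot = 20.951 * 3207.9 / 1000
mdot = 67.20871 kg/s
Convert: 67.20871 kg/s * 3.6 = 241.95 t/h
mdot = 241.95 t/h


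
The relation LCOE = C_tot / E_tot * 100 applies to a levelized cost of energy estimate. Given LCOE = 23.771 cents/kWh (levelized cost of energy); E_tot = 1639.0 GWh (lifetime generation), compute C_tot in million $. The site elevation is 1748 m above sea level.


C_tot = LCOE / 100 * E_tot
C_tot = 23.771 / 100 * 1639.0
C_tot = 389.61 million $


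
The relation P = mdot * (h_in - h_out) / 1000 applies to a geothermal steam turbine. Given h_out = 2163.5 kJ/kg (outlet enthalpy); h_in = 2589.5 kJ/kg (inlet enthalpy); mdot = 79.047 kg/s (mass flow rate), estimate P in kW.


P = mdot * (h_in - h_out) / 1000
P = 79.047 * (2589.5 - 2163.5) / 1000
P = 33.67402 MW
Convert: 33.67402 MW * 1000.0 = 33674 kW
P = 33674 kW


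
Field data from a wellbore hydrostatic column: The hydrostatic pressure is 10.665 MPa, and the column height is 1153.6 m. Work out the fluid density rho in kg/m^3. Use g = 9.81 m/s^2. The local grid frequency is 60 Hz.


rho = P * 1e6 / (g * h)
rho = 10.665 * 1e6 / (9.81 * 1153.6)
rho = 942.40 kg/m^3


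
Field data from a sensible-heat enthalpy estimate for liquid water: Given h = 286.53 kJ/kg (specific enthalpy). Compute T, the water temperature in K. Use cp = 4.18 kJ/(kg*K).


T = h / cp
T = 286.53 / 4.18
T = 68.54785 deg C
Convert to K: 68.54785 + 273.15 = 341.70 K
T = 341.70 K


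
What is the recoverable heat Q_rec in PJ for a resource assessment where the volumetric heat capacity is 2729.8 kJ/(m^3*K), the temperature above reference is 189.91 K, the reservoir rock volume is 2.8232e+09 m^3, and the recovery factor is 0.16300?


Step 1: Q_s = Vr*rhoc*dT/1e12 = 2.8232e+09*2729.8*189.91/1e12 = 1463.593 PJ
Step 2: Q_rec = Q_s * RF = 1463.593 * 0.163 = 238.57 PJ
Q_rec = 238.57 PJ


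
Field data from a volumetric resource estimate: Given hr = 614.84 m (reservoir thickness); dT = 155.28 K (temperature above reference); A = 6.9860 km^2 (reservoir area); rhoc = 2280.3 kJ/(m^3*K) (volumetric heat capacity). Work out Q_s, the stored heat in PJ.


Step 1: Vr = A*1e6*hr = 6.986*1e6*614.84 = 4.295272e+09 m^3
Step 2: Q_s = Vr*rhoc*dT/1e12 = 4.295272e+09*2280.3*155.28/1e12 = 1520.9 PJ
Q_s = 1520.9 PJ


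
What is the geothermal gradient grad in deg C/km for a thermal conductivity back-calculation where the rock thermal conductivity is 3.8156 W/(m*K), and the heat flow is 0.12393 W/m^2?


grad = q / k * 1000
grad = 0.12393 / 3.8156 * 1000
grad = 32.480 deg C/km


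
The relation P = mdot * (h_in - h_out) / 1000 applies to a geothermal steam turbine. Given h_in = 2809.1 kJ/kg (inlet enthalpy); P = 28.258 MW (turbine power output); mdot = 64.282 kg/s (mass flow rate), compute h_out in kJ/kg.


h_out = h_in - P * 1000 / mdot
h_out = 2809.1 - 28.258 * 1000 / 64.282
h_out = 2369.5 kJ/kg


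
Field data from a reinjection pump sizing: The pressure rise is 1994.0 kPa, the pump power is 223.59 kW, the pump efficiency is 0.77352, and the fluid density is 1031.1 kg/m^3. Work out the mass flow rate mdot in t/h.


mdot = P_pump * rho * eta / dP
mdot = 223.59 * 1031.1 * 0.77352 / 1994.0
mdot = 89.43336 kg/s
Convert: 89.43336 kg/s * 3.6 = 321.96 t/h
mdot = 321.96 t/h


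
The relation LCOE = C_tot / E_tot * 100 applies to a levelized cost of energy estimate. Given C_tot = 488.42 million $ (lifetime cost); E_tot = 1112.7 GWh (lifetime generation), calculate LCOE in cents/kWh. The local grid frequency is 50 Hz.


LCOE = C_tot / E_tot * 100
LCOE = 488.42 / 1112.7 * 100
LCOE = 43.895 cents/kWh


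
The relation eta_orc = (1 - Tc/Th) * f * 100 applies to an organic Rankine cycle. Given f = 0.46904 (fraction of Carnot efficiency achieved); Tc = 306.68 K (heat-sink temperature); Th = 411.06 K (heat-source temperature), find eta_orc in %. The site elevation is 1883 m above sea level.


eta_orc = (1 - Tc/Th) * f * 100
eta_orc = (1 - 306.68/411.06) * 0.46904 * 100
eta_orc = 11.910 %


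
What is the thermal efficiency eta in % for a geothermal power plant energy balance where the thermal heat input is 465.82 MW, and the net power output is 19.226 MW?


eta = W_net / Q_in * 100
eta = 19.226 / 465.82 * 100
eta = 4.1273 %


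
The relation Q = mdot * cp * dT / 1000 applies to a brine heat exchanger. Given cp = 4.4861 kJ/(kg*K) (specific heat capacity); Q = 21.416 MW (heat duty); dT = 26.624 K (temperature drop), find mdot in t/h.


mdot = Q * 1000 / (cp * dT)
mdot = 21.416 * 1000 / (4.4861 * 26.624)
mdot = 179.3065 kg/s
Convert: 179.3065 kg/s * 3.6 = 645.50 t/h
mdot = 645.50 t/h


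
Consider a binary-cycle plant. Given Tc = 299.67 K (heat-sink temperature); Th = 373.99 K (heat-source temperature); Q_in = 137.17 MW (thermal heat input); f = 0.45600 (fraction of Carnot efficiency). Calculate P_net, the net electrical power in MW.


Step 1: eta = (1 - Tc/Th)*f = (1 - 299.67/373.99)*0.456 = 0.09061718
Step 2: P_net = eta * Q_in = 0.09061718 * 137.17 = 12.430 MW
P_net = 12.430 MW


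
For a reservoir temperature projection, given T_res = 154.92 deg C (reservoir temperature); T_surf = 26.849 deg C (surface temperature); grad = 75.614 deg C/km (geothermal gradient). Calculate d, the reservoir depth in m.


d = (T_res - T_surf) / grad * 1000
d = (154.92 - 26.849) / 75.614 * 1000
d = 1693.7 m


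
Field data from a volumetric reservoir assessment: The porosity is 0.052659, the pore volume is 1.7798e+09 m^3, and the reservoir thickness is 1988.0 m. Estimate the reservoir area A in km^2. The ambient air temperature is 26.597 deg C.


A = Vp / (1e6 * hr * phi)
A = 1.7798e+09 / (1e6 * 1988.0 * 0.052659)
A = 17.001 km^2


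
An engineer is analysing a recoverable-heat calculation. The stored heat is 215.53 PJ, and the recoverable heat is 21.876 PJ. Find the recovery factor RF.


RF = Q_rec / Q_s
RF = 21.876 / 215.53
RF = 0.10150


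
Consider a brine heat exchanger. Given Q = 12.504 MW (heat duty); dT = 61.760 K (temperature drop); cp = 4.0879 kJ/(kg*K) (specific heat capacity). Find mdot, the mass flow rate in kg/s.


mdot = Q * 1000 / (cp * dT)
mdot = 12.504 * 1000 / (4.0879 * 61.760)
mdot = 49.527 kg/s


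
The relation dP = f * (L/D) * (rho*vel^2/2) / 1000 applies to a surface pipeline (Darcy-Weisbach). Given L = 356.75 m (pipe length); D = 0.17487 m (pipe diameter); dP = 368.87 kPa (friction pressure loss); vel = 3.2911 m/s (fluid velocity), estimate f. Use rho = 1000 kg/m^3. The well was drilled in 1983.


f = dP*1000 / ((L/D)*(rho*vel^2/2))
f = 368.87*1000 / ((356.75/0.17487)*(1000*3.2911^2/2))
f = 0.033387


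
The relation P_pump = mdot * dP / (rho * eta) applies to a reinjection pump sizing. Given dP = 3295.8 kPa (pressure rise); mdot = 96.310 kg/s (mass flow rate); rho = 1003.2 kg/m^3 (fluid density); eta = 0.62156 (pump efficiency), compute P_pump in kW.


P_pump = mdot * dP / (rho * eta)
P_pump = 96.310 * 3295.8 / (1003.2 * 0.62156)
P_pump = 509.05 kW


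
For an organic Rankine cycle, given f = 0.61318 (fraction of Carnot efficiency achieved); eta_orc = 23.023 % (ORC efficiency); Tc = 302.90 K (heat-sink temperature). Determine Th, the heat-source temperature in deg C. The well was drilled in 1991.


Th = Tc / (1 - (eta_orc/100)/f)
Th = 302.90 / (1 - (23.023/100)/0.61318)
Th = 485.0038 K
Convert to deg C: 485.0038 - 273.15 = 211.85 deg C
Th = 211.85 deg C


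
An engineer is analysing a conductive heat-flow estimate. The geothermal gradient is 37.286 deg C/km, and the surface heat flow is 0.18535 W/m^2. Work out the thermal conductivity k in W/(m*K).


k = q * 1000 / grad
k = 0.18535 * 1000 / 37.286
k = 4.9710 W/(m*K)


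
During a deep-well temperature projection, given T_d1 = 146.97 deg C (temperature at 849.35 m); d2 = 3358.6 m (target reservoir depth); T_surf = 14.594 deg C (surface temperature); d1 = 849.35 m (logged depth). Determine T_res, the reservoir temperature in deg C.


Step 1: grad = (T_d1 - T_surf)/d1 * 1000 = (146.97 - 14.594)/849.35 * 1000 = 155.8557 deg C/km
Step 2: T_res = T_surf + grad*d2/1000 = 14.594 + 155.8557*3358.6/1000 = 538.05 deg C
T_res = 538.05 deg C


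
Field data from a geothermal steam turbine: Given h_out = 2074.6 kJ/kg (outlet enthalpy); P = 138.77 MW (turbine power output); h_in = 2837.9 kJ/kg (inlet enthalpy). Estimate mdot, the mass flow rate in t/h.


mdot = P * 1000 / (h_in - h_out)
mdot = 138.77 * 1000 / (2837.9 - 2074.6)
mdot = 181.8027 kg/s
Convert: 181.8027 kg/s * 3.6 = 654.49 t/h
mdot = 654.49 t/h
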